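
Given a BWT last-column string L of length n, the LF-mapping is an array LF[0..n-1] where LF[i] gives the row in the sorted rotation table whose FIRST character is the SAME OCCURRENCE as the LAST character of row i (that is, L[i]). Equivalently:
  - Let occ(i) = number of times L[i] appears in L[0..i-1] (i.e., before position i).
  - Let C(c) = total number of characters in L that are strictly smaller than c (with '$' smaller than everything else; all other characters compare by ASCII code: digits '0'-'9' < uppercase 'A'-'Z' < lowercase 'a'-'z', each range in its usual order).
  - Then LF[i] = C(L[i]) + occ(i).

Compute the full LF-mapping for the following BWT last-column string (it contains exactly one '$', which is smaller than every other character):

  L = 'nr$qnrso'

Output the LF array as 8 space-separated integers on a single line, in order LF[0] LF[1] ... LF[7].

Char counts: '$':1, 'n':2, 'o':1, 'q':1, 'r':2, 's':1
C (first-col start): C('$')=0, C('n')=1, C('o')=3, C('q')=4, C('r')=5, C('s')=7
L[0]='n': occ=0, LF[0]=C('n')+0=1+0=1
L[1]='r': occ=0, LF[1]=C('r')+0=5+0=5
L[2]='$': occ=0, LF[2]=C('$')+0=0+0=0
L[3]='q': occ=0, LF[3]=C('q')+0=4+0=4
L[4]='n': occ=1, LF[4]=C('n')+1=1+1=2
L[5]='r': occ=1, LF[5]=C('r')+1=5+1=6
L[6]='s': occ=0, LF[6]=C('s')+0=7+0=7
L[7]='o': occ=0, LF[7]=C('o')+0=3+0=3

Answer: 1 5 0 4 2 6 7 3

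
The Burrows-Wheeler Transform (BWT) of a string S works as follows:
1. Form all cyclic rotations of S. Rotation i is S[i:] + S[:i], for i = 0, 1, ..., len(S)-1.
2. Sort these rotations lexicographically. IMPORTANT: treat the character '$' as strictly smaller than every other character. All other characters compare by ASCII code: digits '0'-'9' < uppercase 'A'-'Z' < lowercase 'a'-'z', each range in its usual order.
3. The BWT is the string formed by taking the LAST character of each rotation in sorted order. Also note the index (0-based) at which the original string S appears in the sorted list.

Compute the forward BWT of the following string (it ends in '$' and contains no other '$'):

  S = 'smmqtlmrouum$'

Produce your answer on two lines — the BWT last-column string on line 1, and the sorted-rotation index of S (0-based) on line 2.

Answer: mtusmlrmm$quo
9

Derivation:
All 13 rotations (rotation i = S[i:]+S[:i]):
  rot[0] = smmqtlmrouum$
  rot[1] = mmqtlmrouum$s
  rot[2] = mqtlmrouum$sm
  rot[3] = qtlmrouum$smm
  rot[4] = tlmrouum$smmq
  rot[5] = lmrouum$smmqt
  rot[6] = mrouum$smmqtl
  rot[7] = rouum$smmqtlm
  rot[8] = ouum$smmqtlmr
  rot[9] = uum$smmqtlmro
  rot[10] = um$smmqtlmrou
  rot[11] = m$smmqtlmrouu
  rot[12] = $smmqtlmrouum
Sorted (with $ < everything):
  sorted[0] = $smmqtlmrouum  (last char: 'm')
  sorted[1] = lmrouum$smmqt  (last char: 't')
  sorted[2] = m$smmqtlmrouu  (last char: 'u')
  sorted[3] = mmqtlmrouum$s  (last char: 's')
  sorted[4] = mqtlmrouum$sm  (last char: 'm')
  sorted[5] = mrouum$smmqtl  (last char: 'l')
  sorted[6] = ouum$smmqtlmr  (last char: 'r')
  sorted[7] = qtlmrouum$smm  (last char: 'm')
  sorted[8] = rouum$smmqtlm  (last char: 'm')
  sorted[9] = smmqtlmrouum$  (last char: '$')
  sorted[10] = tlmrouum$smmq  (last char: 'q')
  sorted[11] = um$smmqtlmrou  (last char: 'u')
  sorted[12] = uum$smmqtlmro  (last char: 'o')
Last column: mtusmlrmm$quo
Original string S is at sorted index 9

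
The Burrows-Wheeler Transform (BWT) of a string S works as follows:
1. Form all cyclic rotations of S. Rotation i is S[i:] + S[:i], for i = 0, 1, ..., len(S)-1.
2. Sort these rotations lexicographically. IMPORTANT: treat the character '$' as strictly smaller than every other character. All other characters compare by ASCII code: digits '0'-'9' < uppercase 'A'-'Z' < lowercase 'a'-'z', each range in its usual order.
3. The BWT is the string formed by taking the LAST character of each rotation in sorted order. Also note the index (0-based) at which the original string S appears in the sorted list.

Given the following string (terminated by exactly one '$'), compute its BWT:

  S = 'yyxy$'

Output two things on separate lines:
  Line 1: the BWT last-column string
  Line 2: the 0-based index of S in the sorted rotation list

All 5 rotations (rotation i = S[i:]+S[:i]):
  rot[0] = yyxy$
  rot[1] = yxy$y
  rot[2] = xy$yy
  rot[3] = y$yyx
  rot[4] = $yyxy
Sorted (with $ < everything):
  sorted[0] = $yyxy  (last char: 'y')
  sorted[1] = xy$yy  (last char: 'y')
  sorted[2] = y$yyx  (last char: 'x')
  sorted[3] = yxy$y  (last char: 'y')
  sorted[4] = yyxy$  (last char: '$')
Last column: yyxy$
Original string S is at sorted index 4

Answer: yyxy$
4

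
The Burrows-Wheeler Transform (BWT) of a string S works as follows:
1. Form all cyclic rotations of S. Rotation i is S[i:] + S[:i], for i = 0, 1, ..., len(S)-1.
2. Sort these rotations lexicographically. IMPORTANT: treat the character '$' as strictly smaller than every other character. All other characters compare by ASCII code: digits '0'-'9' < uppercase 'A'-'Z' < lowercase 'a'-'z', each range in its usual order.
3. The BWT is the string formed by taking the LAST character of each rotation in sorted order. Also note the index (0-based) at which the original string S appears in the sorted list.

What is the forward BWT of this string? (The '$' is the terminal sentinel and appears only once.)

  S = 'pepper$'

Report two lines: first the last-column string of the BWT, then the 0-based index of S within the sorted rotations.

All 7 rotations (rotation i = S[i:]+S[:i]):
  rot[0] = pepper$
  rot[1] = epper$p
  rot[2] = pper$pe
  rot[3] = per$pep
  rot[4] = er$pepp
  rot[5] = r$peppe
  rot[6] = $pepper
Sorted (with $ < everything):
  sorted[0] = $pepper  (last char: 'r')
  sorted[1] = epper$p  (last char: 'p')
  sorted[2] = er$pepp  (last char: 'p')
  sorted[3] = pepper$  (last char: '$')
  sorted[4] = per$pep  (last char: 'p')
  sorted[5] = pper$pe  (last char: 'e')
  sorted[6] = r$peppe  (last char: 'e')
Last column: rpp$pee
Original string S is at sorted index 3

Answer: rpp$pee
3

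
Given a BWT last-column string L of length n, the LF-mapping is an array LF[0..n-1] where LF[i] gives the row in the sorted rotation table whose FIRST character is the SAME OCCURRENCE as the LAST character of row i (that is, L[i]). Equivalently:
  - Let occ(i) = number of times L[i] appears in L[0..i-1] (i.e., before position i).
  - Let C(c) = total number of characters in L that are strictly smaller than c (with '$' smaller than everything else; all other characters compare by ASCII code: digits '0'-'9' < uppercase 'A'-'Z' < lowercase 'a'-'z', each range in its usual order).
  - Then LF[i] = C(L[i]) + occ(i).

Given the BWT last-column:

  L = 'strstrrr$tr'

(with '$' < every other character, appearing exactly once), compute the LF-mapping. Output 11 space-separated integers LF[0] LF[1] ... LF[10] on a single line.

Answer: 6 8 1 7 9 2 3 4 0 10 5

Derivation:
Char counts: '$':1, 'r':5, 's':2, 't':3
C (first-col start): C('$')=0, C('r')=1, C('s')=6, C('t')=8
L[0]='s': occ=0, LF[0]=C('s')+0=6+0=6
L[1]='t': occ=0, LF[1]=C('t')+0=8+0=8
L[2]='r': occ=0, LF[2]=C('r')+0=1+0=1
L[3]='s': occ=1, LF[3]=C('s')+1=6+1=7
L[4]='t': occ=1, LF[4]=C('t')+1=8+1=9
L[5]='r': occ=1, LF[5]=C('r')+1=1+1=2
L[6]='r': occ=2, LF[6]=C('r')+2=1+2=3
L[7]='r': occ=3, LF[7]=C('r')+3=1+3=4
L[8]='$': occ=0, LF[8]=C('$')+0=0+0=0
L[9]='t': occ=2, LF[9]=C('t')+2=8+2=10
L[10]='r': occ=4, LF[10]=C('r')+4=1+4=5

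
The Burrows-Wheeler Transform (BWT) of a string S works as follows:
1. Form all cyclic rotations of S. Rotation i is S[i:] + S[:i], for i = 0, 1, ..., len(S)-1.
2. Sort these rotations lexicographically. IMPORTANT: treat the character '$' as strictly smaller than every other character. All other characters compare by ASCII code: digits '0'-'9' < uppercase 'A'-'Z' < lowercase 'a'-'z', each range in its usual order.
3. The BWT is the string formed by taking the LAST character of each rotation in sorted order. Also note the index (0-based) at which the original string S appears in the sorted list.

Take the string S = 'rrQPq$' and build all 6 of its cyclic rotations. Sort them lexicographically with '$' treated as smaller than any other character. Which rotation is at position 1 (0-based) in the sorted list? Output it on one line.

Answer: Pq$rrQ

Derivation:
All 6 rotations (rotation i = S[i:]+S[:i]):
  rot[0] = rrQPq$
  rot[1] = rQPq$r
  rot[2] = QPq$rr
  rot[3] = Pq$rrQ
  rot[4] = q$rrQP
  rot[5] = $rrQPq
Sorted (with $ < everything):
  sorted[0] = $rrQPq
  sorted[1] = Pq$rrQ
  sorted[2] = QPq$rr
  sorted[3] = q$rrQP
  sorted[4] = rQPq$r
  sorted[5] = rrQPq$
sorted[1] = Pq$rrQ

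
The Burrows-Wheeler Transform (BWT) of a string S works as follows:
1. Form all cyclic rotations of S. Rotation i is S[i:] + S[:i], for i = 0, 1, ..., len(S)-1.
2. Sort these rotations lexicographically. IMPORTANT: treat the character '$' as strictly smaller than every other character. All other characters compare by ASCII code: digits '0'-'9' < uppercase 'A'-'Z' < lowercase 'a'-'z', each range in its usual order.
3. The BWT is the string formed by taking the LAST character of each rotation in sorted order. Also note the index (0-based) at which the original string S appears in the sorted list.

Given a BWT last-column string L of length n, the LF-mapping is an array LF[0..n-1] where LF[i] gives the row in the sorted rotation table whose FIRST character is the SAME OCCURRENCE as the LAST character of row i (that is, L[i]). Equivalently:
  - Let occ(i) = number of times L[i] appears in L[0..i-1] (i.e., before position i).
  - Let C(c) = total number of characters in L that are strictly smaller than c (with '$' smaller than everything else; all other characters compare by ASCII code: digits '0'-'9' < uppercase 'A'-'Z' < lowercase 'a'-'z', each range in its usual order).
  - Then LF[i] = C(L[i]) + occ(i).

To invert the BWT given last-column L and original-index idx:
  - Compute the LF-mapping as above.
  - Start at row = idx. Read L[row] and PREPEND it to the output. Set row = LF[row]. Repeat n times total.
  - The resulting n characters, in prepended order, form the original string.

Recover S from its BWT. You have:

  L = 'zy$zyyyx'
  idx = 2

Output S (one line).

Answer: yxzyyyz$

Derivation:
LF mapping: 6 2 0 7 3 4 5 1
Walk LF starting at row 2, prepending L[row]:
  step 1: row=2, L[2]='$', prepend. Next row=LF[2]=0
  step 2: row=0, L[0]='z', prepend. Next row=LF[0]=6
  step 3: row=6, L[6]='y', prepend. Next row=LF[6]=5
  step 4: row=5, L[5]='y', prepend. Next row=LF[5]=4
  step 5: row=4, L[4]='y', prepend. Next row=LF[4]=3
  step 6: row=3, L[3]='z', prepend. Next row=LF[3]=7
  step 7: row=7, L[7]='x', prepend. Next row=LF[7]=1
  step 8: row=1, L[1]='y', prepend. Next row=LF[1]=2
Reversed output: yxzyyyz$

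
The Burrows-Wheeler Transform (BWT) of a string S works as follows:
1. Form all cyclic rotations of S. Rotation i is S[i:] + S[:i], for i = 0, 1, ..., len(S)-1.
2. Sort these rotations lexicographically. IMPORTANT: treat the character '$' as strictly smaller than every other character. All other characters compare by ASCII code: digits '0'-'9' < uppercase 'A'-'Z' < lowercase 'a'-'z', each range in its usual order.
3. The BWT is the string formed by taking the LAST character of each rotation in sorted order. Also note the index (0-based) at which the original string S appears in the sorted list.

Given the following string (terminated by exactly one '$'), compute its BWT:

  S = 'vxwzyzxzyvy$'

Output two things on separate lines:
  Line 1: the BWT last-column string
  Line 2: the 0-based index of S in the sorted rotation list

All 12 rotations (rotation i = S[i:]+S[:i]):
  rot[0] = vxwzyzxzyvy$
  rot[1] = xwzyzxzyvy$v
  rot[2] = wzyzxzyvy$vx
  rot[3] = zyzxzyvy$vxw
  rot[4] = yzxzyvy$vxwz
  rot[5] = zxzyvy$vxwzy
  rot[6] = xzyvy$vxwzyz
  rot[7] = zyvy$vxwzyzx
  rot[8] = yvy$vxwzyzxz
  rot[9] = vy$vxwzyzxzy
  rot[10] = y$vxwzyzxzyv
  rot[11] = $vxwzyzxzyvy
Sorted (with $ < everything):
  sorted[0] = $vxwzyzxzyvy  (last char: 'y')
  sorted[1] = vxwzyzxzyvy$  (last char: '$')
  sorted[2] = vy$vxwzyzxzy  (last char: 'y')
  sorted[3] = wzyzxzyvy$vx  (last char: 'x')
  sorted[4] = xwzyzxzyvy$v  (last char: 'v')
  sorted[5] = xzyvy$vxwzyz  (last char: 'z')
  sorted[6] = y$vxwzyzxzyv  (last char: 'v')
  sorted[7] = yvy$vxwzyzxz  (last char: 'z')
  sorted[8] = yzxzyvy$vxwz  (last char: 'z')
  sorted[9] = zxzyvy$vxwzy  (last char: 'y')
  sorted[10] = zyvy$vxwzyzx  (last char: 'x')
  sorted[11] = zyzxzyvy$vxw  (last char: 'w')
Last column: y$yxvzvzzyxw
Original string S is at sorted index 1

Answer: y$yxvzvzzyxw
1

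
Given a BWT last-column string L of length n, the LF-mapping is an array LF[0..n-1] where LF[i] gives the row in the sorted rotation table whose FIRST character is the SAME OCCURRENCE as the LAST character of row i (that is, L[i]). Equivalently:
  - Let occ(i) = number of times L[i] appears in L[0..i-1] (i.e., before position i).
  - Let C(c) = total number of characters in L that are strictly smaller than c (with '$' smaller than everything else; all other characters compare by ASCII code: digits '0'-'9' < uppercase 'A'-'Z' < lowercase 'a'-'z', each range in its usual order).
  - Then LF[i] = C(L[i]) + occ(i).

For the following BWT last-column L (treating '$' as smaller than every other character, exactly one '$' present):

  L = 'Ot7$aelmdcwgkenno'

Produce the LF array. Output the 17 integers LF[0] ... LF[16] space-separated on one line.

Char counts: '$':1, '7':1, 'O':1, 'a':1, 'c':1, 'd':1, 'e':2, 'g':1, 'k':1, 'l':1, 'm':1, 'n':2, 'o':1, 't':1, 'w':1
C (first-col start): C('$')=0, C('7')=1, C('O')=2, C('a')=3, C('c')=4, C('d')=5, C('e')=6, C('g')=8, C('k')=9, C('l')=10, C('m')=11, C('n')=12, C('o')=14, C('t')=15, C('w')=16
L[0]='O': occ=0, LF[0]=C('O')+0=2+0=2
L[1]='t': occ=0, LF[1]=C('t')+0=15+0=15
L[2]='7': occ=0, LF[2]=C('7')+0=1+0=1
L[3]='$': occ=0, LF[3]=C('$')+0=0+0=0
L[4]='a': occ=0, LF[4]=C('a')+0=3+0=3
L[5]='e': occ=0, LF[5]=C('e')+0=6+0=6
L[6]='l': occ=0, LF[6]=C('l')+0=10+0=10
L[7]='m': occ=0, LF[7]=C('m')+0=11+0=11
L[8]='d': occ=0, LF[8]=C('d')+0=5+0=5
L[9]='c': occ=0, LF[9]=C('c')+0=4+0=4
L[10]='w': occ=0, LF[10]=C('w')+0=16+0=16
L[11]='g': occ=0, LF[11]=C('g')+0=8+0=8
L[12]='k': occ=0, LF[12]=C('k')+0=9+0=9
L[13]='e': occ=1, LF[13]=C('e')+1=6+1=7
L[14]='n': occ=0, LF[14]=C('n')+0=12+0=12
L[15]='n': occ=1, LF[15]=C('n')+1=12+1=13
L[16]='o': occ=0, LF[16]=C('o')+0=14+0=14

Answer: 2 15 1 0 3 6 10 11 5 4 16 8 9 7 12 13 14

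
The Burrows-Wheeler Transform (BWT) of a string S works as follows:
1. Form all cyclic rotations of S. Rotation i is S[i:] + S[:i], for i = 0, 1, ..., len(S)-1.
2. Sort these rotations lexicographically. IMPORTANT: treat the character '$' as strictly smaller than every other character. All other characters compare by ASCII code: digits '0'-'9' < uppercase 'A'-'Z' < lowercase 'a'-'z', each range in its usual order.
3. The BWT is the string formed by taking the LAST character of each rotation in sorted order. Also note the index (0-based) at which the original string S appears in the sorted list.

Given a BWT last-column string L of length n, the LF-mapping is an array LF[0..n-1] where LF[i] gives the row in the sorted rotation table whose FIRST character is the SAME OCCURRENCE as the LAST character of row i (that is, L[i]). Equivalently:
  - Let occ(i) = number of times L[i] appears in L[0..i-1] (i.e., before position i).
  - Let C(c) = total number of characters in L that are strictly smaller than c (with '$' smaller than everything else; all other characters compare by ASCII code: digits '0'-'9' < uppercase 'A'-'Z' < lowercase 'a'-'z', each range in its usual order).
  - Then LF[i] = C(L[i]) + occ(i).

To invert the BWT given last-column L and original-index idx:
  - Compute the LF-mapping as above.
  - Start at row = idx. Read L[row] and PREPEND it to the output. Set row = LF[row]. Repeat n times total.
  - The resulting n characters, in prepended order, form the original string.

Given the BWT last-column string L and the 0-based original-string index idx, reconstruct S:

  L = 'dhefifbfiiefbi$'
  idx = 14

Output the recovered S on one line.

LF mapping: 3 10 4 6 11 7 1 8 12 13 5 9 2 14 0
Walk LF starting at row 14, prepending L[row]:
  step 1: row=14, L[14]='$', prepend. Next row=LF[14]=0
  step 2: row=0, L[0]='d', prepend. Next row=LF[0]=3
  step 3: row=3, L[3]='f', prepend. Next row=LF[3]=6
  step 4: row=6, L[6]='b', prepend. Next row=LF[6]=1
  step 5: row=1, L[1]='h', prepend. Next row=LF[1]=10
  step 6: row=10, L[10]='e', prepend. Next row=LF[10]=5
  step 7: row=5, L[5]='f', prepend. Next row=LF[5]=7
  step 8: row=7, L[7]='f', prepend. Next row=LF[7]=8
  step 9: row=8, L[8]='i', prepend. Next row=LF[8]=12
  step 10: row=12, L[12]='b', prepend. Next row=LF[12]=2
  step 11: row=2, L[2]='e', prepend. Next row=LF[2]=4
  step 12: row=4, L[4]='i', prepend. Next row=LF[4]=11
  step 13: row=11, L[11]='f', prepend. Next row=LF[11]=9
  step 14: row=9, L[9]='i', prepend. Next row=LF[9]=13
  step 15: row=13, L[13]='i', prepend. Next row=LF[13]=14
Reversed output: iifiebiffehbfd$

Answer: iifiebiffehbfd$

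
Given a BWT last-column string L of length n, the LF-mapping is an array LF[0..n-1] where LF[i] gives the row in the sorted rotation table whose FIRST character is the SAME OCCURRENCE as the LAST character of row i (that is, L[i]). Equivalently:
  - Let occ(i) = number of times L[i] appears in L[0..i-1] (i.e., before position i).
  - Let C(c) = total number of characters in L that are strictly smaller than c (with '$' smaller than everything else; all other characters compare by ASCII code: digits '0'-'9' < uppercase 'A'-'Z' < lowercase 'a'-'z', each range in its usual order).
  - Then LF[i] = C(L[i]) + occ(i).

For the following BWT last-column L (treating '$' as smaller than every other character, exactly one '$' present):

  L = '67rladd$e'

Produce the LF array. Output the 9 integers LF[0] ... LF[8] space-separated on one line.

Answer: 1 2 8 7 3 4 5 0 6

Derivation:
Char counts: '$':1, '6':1, '7':1, 'a':1, 'd':2, 'e':1, 'l':1, 'r':1
C (first-col start): C('$')=0, C('6')=1, C('7')=2, C('a')=3, C('d')=4, C('e')=6, C('l')=7, C('r')=8
L[0]='6': occ=0, LF[0]=C('6')+0=1+0=1
L[1]='7': occ=0, LF[1]=C('7')+0=2+0=2
L[2]='r': occ=0, LF[2]=C('r')+0=8+0=8
L[3]='l': occ=0, LF[3]=C('l')+0=7+0=7
L[4]='a': occ=0, LF[4]=C('a')+0=3+0=3
L[5]='d': occ=0, LF[5]=C('d')+0=4+0=4
L[6]='d': occ=1, LF[6]=C('d')+1=4+1=5
L[7]='$': occ=0, LF[7]=C('$')+0=0+0=0
L[8]='e': occ=0, LF[8]=C('e')+0=6+0=6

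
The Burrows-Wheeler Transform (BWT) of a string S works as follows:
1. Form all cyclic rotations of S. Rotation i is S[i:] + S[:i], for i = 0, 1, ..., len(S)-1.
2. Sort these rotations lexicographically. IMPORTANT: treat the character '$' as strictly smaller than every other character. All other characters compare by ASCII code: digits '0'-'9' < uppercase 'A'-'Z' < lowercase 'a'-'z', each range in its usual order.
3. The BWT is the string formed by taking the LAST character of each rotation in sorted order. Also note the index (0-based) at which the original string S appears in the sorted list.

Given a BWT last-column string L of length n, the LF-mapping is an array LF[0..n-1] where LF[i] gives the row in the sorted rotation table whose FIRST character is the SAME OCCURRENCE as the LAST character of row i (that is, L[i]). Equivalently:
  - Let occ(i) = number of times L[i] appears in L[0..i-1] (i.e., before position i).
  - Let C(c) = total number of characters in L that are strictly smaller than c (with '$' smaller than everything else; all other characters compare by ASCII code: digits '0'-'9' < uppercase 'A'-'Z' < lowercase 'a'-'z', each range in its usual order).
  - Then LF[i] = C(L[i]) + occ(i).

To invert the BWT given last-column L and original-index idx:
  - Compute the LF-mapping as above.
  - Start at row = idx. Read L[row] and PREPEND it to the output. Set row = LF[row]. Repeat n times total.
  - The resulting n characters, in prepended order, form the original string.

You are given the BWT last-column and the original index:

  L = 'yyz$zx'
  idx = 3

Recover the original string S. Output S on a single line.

Answer: yxzzy$

Derivation:
LF mapping: 2 3 4 0 5 1
Walk LF starting at row 3, prepending L[row]:
  step 1: row=3, L[3]='$', prepend. Next row=LF[3]=0
  step 2: row=0, L[0]='y', prepend. Next row=LF[0]=2
  step 3: row=2, L[2]='z', prepend. Next row=LF[2]=4
  step 4: row=4, L[4]='z', prepend. Next row=LF[4]=5
  step 5: row=5, L[5]='x', prepend. Next row=LF[5]=1
  step 6: row=1, L[1]='y', prepend. Next row=LF[1]=3
Reversed output: yxzzy$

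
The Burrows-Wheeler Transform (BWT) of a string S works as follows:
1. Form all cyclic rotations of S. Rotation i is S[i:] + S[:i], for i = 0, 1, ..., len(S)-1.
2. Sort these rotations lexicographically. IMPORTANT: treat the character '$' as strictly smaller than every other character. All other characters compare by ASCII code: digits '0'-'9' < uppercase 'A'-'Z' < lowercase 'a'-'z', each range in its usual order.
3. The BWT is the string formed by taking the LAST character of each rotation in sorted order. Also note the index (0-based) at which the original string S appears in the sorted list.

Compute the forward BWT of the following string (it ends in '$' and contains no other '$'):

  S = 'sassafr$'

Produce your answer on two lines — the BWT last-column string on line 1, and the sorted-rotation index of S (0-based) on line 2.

All 8 rotations (rotation i = S[i:]+S[:i]):
  rot[0] = sassafr$
  rot[1] = assafr$s
  rot[2] = ssafr$sa
  rot[3] = safr$sas
  rot[4] = afr$sass
  rot[5] = fr$sassa
  rot[6] = r$sassaf
  rot[7] = $sassafr
Sorted (with $ < everything):
  sorted[0] = $sassafr  (last char: 'r')
  sorted[1] = afr$sass  (last char: 's')
  sorted[2] = assafr$s  (last char: 's')
  sorted[3] = fr$sassa  (last char: 'a')
  sorted[4] = r$sassaf  (last char: 'f')
  sorted[5] = safr$sas  (last char: 's')
  sorted[6] = sassafr$  (last char: '$')
  sorted[7] = ssafr$sa  (last char: 'a')
Last column: rssafs$a
Original string S is at sorted index 6

Answer: rssafs$a
6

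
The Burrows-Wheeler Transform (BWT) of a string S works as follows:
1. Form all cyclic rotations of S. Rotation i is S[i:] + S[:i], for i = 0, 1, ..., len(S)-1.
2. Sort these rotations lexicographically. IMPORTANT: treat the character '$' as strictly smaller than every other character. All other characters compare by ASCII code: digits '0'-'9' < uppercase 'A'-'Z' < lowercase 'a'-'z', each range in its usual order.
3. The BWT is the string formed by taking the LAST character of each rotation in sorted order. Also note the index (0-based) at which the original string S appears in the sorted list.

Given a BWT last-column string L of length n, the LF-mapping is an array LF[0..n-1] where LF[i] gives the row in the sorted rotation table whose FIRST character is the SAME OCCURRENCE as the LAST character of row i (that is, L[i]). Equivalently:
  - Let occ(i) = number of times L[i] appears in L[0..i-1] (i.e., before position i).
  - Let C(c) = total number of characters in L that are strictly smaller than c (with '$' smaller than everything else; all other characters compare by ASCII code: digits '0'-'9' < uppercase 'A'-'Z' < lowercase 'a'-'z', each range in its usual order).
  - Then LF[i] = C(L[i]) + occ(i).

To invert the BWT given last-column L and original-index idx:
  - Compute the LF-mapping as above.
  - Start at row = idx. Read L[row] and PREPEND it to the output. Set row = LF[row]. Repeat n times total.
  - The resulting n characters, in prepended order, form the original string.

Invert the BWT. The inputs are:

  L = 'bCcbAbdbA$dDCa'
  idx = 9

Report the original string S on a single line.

LF mapping: 7 3 11 8 1 9 12 10 2 0 13 5 4 6
Walk LF starting at row 9, prepending L[row]:
  step 1: row=9, L[9]='$', prepend. Next row=LF[9]=0
  step 2: row=0, L[0]='b', prepend. Next row=LF[0]=7
  step 3: row=7, L[7]='b', prepend. Next row=LF[7]=10
  step 4: row=10, L[10]='d', prepend. Next row=LF[10]=13
  step 5: row=13, L[13]='a', prepend. Next row=LF[13]=6
  step 6: row=6, L[6]='d', prepend. Next row=LF[6]=12
  step 7: row=12, L[12]='C', prepend. Next row=LF[12]=4
  step 8: row=4, L[4]='A', prepend. Next row=LF[4]=1
  step 9: row=1, L[1]='C', prepend. Next row=LF[1]=3
  step 10: row=3, L[3]='b', prepend. Next row=LF[3]=8
  step 11: row=8, L[8]='A', prepend. Next row=LF[8]=2
  step 12: row=2, L[2]='c', prepend. Next row=LF[2]=11
  step 13: row=11, L[11]='D', prepend. Next row=LF[11]=5
  step 14: row=5, L[5]='b', prepend. Next row=LF[5]=9
Reversed output: bDcAbCACdadbb$

Answer: bDcAbCACdadbb$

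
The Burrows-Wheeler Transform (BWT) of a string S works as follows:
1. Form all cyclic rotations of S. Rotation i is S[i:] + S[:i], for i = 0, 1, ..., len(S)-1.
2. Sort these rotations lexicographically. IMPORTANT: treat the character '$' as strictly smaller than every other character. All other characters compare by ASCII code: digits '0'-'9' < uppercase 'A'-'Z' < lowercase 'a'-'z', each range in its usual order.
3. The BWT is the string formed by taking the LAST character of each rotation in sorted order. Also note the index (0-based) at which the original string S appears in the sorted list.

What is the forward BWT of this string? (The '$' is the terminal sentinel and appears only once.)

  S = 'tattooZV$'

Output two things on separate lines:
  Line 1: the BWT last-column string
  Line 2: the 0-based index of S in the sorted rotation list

Answer: VZotot$ta
6

Derivation:
All 9 rotations (rotation i = S[i:]+S[:i]):
  rot[0] = tattooZV$
  rot[1] = attooZV$t
  rot[2] = ttooZV$ta
  rot[3] = tooZV$tat
  rot[4] = ooZV$tatt
  rot[5] = oZV$tatto
  rot[6] = ZV$tattoo
  rot[7] = V$tattooZ
  rot[8] = $tattooZV
Sorted (with $ < everything):
  sorted[0] = $tattooZV  (last char: 'V')
  sorted[1] = V$tattooZ  (last char: 'Z')
  sorted[2] = ZV$tattoo  (last char: 'o')
  sorted[3] = attooZV$t  (last char: 't')
  sorted[4] = oZV$tatto  (last char: 'o')
  sorted[5] = ooZV$tatt  (last char: 't')
  sorted[6] = tattooZV$  (last char: '$')
  sorted[7] = tooZV$tat  (last char: 't')
  sorted[8] = ttooZV$ta  (last char: 'a')
Last column: VZotot$ta
Original string S is at sorted index 6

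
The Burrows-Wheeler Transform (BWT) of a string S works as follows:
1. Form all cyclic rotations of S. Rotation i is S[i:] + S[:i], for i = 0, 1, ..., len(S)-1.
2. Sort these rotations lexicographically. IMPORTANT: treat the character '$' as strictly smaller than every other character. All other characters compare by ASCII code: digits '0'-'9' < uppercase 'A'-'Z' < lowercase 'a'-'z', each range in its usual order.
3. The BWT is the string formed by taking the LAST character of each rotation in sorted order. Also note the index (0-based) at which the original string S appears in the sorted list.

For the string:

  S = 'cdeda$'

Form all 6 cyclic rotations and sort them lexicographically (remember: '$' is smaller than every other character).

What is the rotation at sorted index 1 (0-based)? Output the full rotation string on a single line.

Answer: a$cded

Derivation:
All 6 rotations (rotation i = S[i:]+S[:i]):
  rot[0] = cdeda$
  rot[1] = deda$c
  rot[2] = eda$cd
  rot[3] = da$cde
  rot[4] = a$cded
  rot[5] = $cdeda
Sorted (with $ < everything):
  sorted[0] = $cdeda
  sorted[1] = a$cded
  sorted[2] = cdeda$
  sorted[3] = da$cde
  sorted[4] = deda$c
  sorted[5] = eda$cd
sorted[1] = a$cded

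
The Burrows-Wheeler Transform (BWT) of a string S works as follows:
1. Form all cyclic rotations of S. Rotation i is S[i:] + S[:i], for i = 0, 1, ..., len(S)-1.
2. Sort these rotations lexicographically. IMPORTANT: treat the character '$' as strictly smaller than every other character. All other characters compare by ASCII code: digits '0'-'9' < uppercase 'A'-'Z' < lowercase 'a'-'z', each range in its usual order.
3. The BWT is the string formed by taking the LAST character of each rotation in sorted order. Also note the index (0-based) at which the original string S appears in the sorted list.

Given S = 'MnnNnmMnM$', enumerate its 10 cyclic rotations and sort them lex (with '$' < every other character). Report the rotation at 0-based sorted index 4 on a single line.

All 10 rotations (rotation i = S[i:]+S[:i]):
  rot[0] = MnnNnmMnM$
  rot[1] = nnNnmMnM$M
  rot[2] = nNnmMnM$Mn
  rot[3] = NnmMnM$Mnn
  rot[4] = nmMnM$MnnN
  rot[5] = mMnM$MnnNn
  rot[6] = MnM$MnnNnm
  rot[7] = nM$MnnNnmM
  rot[8] = M$MnnNnmMn
  rot[9] = $MnnNnmMnM
Sorted (with $ < everything):
  sorted[0] = $MnnNnmMnM
  sorted[1] = M$MnnNnmMn
  sorted[2] = MnM$MnnNnm
  sorted[3] = MnnNnmMnM$
  sorted[4] = NnmMnM$Mnn
  sorted[5] = mMnM$MnnNn
  sorted[6] = nM$MnnNnmM
  sorted[7] = nNnmMnM$Mn
  sorted[8] = nmMnM$MnnN
  sorted[9] = nnNnmMnM$M
sorted[4] = NnmMnM$Mnn

Answer: NnmMnM$Mnn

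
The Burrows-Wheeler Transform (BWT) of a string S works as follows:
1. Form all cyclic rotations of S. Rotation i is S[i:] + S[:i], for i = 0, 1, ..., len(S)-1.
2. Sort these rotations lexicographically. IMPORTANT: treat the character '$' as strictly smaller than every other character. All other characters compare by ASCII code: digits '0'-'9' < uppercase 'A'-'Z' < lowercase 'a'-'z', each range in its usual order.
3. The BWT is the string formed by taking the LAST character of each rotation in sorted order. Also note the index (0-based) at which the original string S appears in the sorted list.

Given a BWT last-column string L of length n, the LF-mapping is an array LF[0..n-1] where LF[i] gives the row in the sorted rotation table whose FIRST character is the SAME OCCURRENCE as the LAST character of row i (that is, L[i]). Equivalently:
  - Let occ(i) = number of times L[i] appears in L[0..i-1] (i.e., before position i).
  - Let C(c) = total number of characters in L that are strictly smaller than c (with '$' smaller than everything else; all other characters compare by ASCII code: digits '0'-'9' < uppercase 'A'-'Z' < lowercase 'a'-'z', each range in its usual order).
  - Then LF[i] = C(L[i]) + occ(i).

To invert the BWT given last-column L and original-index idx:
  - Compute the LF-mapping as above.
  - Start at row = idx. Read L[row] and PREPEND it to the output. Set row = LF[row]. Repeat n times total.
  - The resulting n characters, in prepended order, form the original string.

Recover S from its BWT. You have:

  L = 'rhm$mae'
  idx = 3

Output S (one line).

LF mapping: 6 3 4 0 5 1 2
Walk LF starting at row 3, prepending L[row]:
  step 1: row=3, L[3]='$', prepend. Next row=LF[3]=0
  step 2: row=0, L[0]='r', prepend. Next row=LF[0]=6
  step 3: row=6, L[6]='e', prepend. Next row=LF[6]=2
  step 4: row=2, L[2]='m', prepend. Next row=LF[2]=4
  step 5: row=4, L[4]='m', prepend. Next row=LF[4]=5
  step 6: row=5, L[5]='a', prepend. Next row=LF[5]=1
  step 7: row=1, L[1]='h', prepend. Next row=LF[1]=3
Reversed output: hammer$

Answer: hammer$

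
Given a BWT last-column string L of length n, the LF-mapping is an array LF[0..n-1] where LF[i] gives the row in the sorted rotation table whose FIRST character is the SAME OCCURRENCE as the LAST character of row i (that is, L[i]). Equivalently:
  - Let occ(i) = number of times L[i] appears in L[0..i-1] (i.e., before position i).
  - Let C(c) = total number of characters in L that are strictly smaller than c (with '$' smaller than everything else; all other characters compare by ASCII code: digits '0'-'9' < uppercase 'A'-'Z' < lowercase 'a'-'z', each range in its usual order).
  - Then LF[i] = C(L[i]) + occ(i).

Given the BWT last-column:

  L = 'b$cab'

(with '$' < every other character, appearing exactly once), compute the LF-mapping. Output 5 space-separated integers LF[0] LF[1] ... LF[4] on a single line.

Answer: 2 0 4 1 3

Derivation:
Char counts: '$':1, 'a':1, 'b':2, 'c':1
C (first-col start): C('$')=0, C('a')=1, C('b')=2, C('c')=4
L[0]='b': occ=0, LF[0]=C('b')+0=2+0=2
L[1]='$': occ=0, LF[1]=C('$')+0=0+0=0
L[2]='c': occ=0, LF[2]=C('c')+0=4+0=4
L[3]='a': occ=0, LF[3]=C('a')+0=1+0=1
L[4]='b': occ=1, LF[4]=C('b')+1=2+1=3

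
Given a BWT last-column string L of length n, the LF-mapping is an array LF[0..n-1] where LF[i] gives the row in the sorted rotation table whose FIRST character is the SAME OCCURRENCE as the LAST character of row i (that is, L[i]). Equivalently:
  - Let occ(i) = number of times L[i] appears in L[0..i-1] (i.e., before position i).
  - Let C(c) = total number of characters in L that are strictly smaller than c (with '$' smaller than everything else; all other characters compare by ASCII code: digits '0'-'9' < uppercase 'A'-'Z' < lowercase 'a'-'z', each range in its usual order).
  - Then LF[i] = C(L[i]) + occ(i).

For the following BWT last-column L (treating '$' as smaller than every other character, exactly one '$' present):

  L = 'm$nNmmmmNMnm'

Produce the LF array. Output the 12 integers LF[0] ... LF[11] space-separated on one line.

Char counts: '$':1, 'M':1, 'N':2, 'm':6, 'n':2
C (first-col start): C('$')=0, C('M')=1, C('N')=2, C('m')=4, C('n')=10
L[0]='m': occ=0, LF[0]=C('m')+0=4+0=4
L[1]='$': occ=0, LF[1]=C('$')+0=0+0=0
L[2]='n': occ=0, LF[2]=C('n')+0=10+0=10
L[3]='N': occ=0, LF[3]=C('N')+0=2+0=2
L[4]='m': occ=1, LF[4]=C('m')+1=4+1=5
L[5]='m': occ=2, LF[5]=C('m')+2=4+2=6
L[6]='m': occ=3, LF[6]=C('m')+3=4+3=7
L[7]='m': occ=4, LF[7]=C('m')+4=4+4=8
L[8]='N': occ=1, LF[8]=C('N')+1=2+1=3
L[9]='M': occ=0, LF[9]=C('M')+0=1+0=1
L[10]='n': occ=1, LF[10]=C('n')+1=10+1=11
L[11]='m': occ=5, LF[11]=C('m')+5=4+5=9

Answer: 4 0 10 2 5 6 7 8 3 1 11 9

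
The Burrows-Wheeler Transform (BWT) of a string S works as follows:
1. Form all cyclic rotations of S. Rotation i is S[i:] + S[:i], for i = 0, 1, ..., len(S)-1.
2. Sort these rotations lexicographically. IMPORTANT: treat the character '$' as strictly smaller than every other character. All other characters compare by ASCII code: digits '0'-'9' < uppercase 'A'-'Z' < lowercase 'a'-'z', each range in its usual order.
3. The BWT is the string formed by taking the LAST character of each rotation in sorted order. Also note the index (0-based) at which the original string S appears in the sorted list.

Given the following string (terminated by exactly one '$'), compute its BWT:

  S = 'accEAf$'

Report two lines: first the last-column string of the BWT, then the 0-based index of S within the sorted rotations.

Answer: fEc$caA
3

Derivation:
All 7 rotations (rotation i = S[i:]+S[:i]):
  rot[0] = accEAf$
  rot[1] = ccEAf$a
  rot[2] = cEAf$ac
  rot[3] = EAf$acc
  rot[4] = Af$accE
  rot[5] = f$accEA
  rot[6] = $accEAf
Sorted (with $ < everything):
  sorted[0] = $accEAf  (last char: 'f')
  sorted[1] = Af$accE  (last char: 'E')
  sorted[2] = EAf$acc  (last char: 'c')
  sorted[3] = accEAf$  (last char: '$')
  sorted[4] = cEAf$ac  (last char: 'c')
  sorted[5] = ccEAf$a  (last char: 'a')
  sorted[6] = f$accEA  (last char: 'A')
Last column: fEc$caA
Original string S is at sorted index 3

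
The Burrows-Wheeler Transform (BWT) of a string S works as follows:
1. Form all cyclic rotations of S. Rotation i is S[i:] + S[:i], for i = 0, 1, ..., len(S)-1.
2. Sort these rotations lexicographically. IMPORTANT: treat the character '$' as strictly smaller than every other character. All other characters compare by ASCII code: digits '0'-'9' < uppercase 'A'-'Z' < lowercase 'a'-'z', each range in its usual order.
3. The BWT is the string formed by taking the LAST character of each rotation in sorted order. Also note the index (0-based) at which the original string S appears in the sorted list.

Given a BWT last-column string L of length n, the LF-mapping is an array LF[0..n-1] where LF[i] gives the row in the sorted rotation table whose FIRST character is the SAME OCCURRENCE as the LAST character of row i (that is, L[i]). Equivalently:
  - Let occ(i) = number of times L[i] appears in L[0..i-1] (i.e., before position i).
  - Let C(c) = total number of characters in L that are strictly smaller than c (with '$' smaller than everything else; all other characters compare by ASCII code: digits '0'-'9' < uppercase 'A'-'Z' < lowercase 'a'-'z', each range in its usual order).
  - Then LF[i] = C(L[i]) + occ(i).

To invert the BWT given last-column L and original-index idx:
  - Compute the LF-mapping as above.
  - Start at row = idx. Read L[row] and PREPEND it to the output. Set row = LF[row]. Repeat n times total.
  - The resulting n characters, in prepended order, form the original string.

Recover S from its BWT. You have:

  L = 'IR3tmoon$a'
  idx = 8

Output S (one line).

LF mapping: 2 3 1 9 5 7 8 6 0 4
Walk LF starting at row 8, prepending L[row]:
  step 1: row=8, L[8]='$', prepend. Next row=LF[8]=0
  step 2: row=0, L[0]='I', prepend. Next row=LF[0]=2
  step 3: row=2, L[2]='3', prepend. Next row=LF[2]=1
  step 4: row=1, L[1]='R', prepend. Next row=LF[1]=3
  step 5: row=3, L[3]='t', prepend. Next row=LF[3]=9
  step 6: row=9, L[9]='a', prepend. Next row=LF[9]=4
  step 7: row=4, L[4]='m', prepend. Next row=LF[4]=5
  step 8: row=5, L[5]='o', prepend. Next row=LF[5]=7
  step 9: row=7, L[7]='n', prepend. Next row=LF[7]=6
  step 10: row=6, L[6]='o', prepend. Next row=LF[6]=8
Reversed output: onomatR3I$

Answer: onomatR3I$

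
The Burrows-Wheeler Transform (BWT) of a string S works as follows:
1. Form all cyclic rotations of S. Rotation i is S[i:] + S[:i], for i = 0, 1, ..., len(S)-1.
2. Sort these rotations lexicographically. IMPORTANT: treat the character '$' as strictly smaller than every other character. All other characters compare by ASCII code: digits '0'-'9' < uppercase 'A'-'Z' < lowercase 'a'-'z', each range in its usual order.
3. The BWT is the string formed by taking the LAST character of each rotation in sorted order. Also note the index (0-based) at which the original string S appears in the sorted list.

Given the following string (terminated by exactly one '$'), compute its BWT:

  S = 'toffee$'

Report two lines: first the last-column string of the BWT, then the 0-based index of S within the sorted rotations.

Answer: eeffot$
6

Derivation:
All 7 rotations (rotation i = S[i:]+S[:i]):
  rot[0] = toffee$
  rot[1] = offee$t
  rot[2] = ffee$to
  rot[3] = fee$tof
  rot[4] = ee$toff
  rot[5] = e$toffe
  rot[6] = $toffee
Sorted (with $ < everything):
  sorted[0] = $toffee  (last char: 'e')
  sorted[1] = e$toffe  (last char: 'e')
  sorted[2] = ee$toff  (last char: 'f')
  sorted[3] = fee$tof  (last char: 'f')
  sorted[4] = ffee$to  (last char: 'o')
  sorted[5] = offee$t  (last char: 't')
  sorted[6] = toffee$  (last char: '$')
Last column: eeffot$
Original string S is at sorted index 6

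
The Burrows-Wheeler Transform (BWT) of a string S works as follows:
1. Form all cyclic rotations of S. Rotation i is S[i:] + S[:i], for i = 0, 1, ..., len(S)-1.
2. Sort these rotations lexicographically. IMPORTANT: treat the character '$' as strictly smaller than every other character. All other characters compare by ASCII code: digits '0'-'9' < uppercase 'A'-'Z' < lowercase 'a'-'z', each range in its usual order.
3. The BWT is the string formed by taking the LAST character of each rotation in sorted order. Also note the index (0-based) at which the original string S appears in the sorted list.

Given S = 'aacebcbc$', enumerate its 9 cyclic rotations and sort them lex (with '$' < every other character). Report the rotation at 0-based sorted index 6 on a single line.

All 9 rotations (rotation i = S[i:]+S[:i]):
  rot[0] = aacebcbc$
  rot[1] = acebcbc$a
  rot[2] = cebcbc$aa
  rot[3] = ebcbc$aac
  rot[4] = bcbc$aace
  rot[5] = cbc$aaceb
  rot[6] = bc$aacebc
  rot[7] = c$aacebcb
  rot[8] = $aacebcbc
Sorted (with $ < everything):
  sorted[0] = $aacebcbc
  sorted[1] = aacebcbc$
  sorted[2] = acebcbc$a
  sorted[3] = bc$aacebc
  sorted[4] = bcbc$aace
  sorted[5] = c$aacebcb
  sorted[6] = cbc$aaceb
  sorted[7] = cebcbc$aa
  sorted[8] = ebcbc$aac
sorted[6] = cbc$aaceb

Answer: cbc$aaceb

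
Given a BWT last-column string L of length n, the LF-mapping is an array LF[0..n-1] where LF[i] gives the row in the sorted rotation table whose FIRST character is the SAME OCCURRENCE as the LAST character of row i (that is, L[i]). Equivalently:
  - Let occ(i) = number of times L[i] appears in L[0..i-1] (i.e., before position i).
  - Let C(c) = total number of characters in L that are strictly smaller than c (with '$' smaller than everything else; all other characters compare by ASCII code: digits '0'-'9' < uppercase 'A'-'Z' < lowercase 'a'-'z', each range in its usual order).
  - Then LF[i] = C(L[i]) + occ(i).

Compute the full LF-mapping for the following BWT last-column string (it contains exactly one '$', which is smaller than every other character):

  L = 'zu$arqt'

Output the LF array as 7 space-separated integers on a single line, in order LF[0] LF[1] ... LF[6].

Char counts: '$':1, 'a':1, 'q':1, 'r':1, 't':1, 'u':1, 'z':1
C (first-col start): C('$')=0, C('a')=1, C('q')=2, C('r')=3, C('t')=4, C('u')=5, C('z')=6
L[0]='z': occ=0, LF[0]=C('z')+0=6+0=6
L[1]='u': occ=0, LF[1]=C('u')+0=5+0=5
L[2]='$': occ=0, LF[2]=C('$')+0=0+0=0
L[3]='a': occ=0, LF[3]=C('a')+0=1+0=1
L[4]='r': occ=0, LF[4]=C('r')+0=3+0=3
L[5]='q': occ=0, LF[5]=C('q')+0=2+0=2
L[6]='t': occ=0, LF[6]=C('t')+0=4+0=4

Answer: 6 5 0 1 3 2 4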